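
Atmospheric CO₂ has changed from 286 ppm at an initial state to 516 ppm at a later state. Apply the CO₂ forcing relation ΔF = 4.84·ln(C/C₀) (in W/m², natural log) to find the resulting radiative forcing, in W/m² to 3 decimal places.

ΔF = 2.856 W/m²

CO₂: 4.84 × ln(516/286) = 4.84 × ln(1.80420) = 4.84 × 0.59012 = 2.8562 W/m².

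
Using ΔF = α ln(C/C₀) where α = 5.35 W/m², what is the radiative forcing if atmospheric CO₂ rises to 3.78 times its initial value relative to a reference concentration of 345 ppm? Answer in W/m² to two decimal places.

ΔF = 7.11 W/m²

ΔF = 5.35 × ln(3.78) = 5.35 × 1.32972 = 7.1140 W/m².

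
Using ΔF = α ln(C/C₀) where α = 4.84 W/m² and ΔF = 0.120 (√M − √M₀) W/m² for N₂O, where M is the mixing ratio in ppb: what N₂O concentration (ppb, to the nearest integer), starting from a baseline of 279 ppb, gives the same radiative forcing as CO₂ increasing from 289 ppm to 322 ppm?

CO₂ forcing: 4.84 × ln(322/289) = 4.84 × 0.108125 = 0.52333 W/m².
Set 0.120(√M − √279) = 0.52333: √M = 0.52333/0.120 + √279 = 4.3611 + 16.7033 = 21.0644.
M = (21.0644)² = 443.71 ppb.

M ≈ 444 ppb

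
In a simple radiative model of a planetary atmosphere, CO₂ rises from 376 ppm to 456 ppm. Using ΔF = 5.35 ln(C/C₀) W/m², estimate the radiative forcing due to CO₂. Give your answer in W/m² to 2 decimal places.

ΔF = 1.03 W/m²

CO₂: 5.35 × ln(456/376) = 5.35 × ln(1.21277) = 5.35 × 0.19291 = 1.0321 W/m².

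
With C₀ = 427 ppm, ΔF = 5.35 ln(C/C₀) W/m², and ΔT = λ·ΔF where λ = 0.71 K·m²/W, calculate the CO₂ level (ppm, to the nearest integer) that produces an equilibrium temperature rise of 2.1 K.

C ≈ 742 ppm

Required forcing: ΔF = ΔT/λ = 2.1/0.71 = 2.9577 W/m².
Then ln(C/427) = ΔF/5.35 = 2.9577/5.35 = 0.55284.
So C = 427 × e^0.55284 = 427 × 1.73818 = 742.20 ppm.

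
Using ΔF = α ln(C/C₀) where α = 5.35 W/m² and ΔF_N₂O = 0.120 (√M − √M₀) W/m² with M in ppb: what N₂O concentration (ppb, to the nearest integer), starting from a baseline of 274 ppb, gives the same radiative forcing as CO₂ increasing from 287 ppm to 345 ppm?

M ≈ 613 ppb

CO₂ forcing: 5.35 × ln(345/287) = 5.35 × 0.184062 = 0.98473 W/m².
Set 0.120(√M − √274) = 0.98473: √M = 0.98473/0.120 + √274 = 8.2061 + 16.5529 = 24.7590.
M = (24.7590)² = 613.01 ppb.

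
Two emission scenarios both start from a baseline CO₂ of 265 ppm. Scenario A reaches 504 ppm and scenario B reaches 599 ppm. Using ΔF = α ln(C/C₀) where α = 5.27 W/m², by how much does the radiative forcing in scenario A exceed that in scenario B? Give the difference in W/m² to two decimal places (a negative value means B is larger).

ΔF_A − ΔF_B = -0.91 W/m²

ΔF_A = 5.27 ln(504/265) = 5.27 × 0.64285 = 3.3878 W/m².
ΔF_B = 5.27 ln(599/265) = 5.27 × 0.81553 = 4.2978 W/m².
Difference: 3.3878 − 4.2978 = -0.9100 W/m².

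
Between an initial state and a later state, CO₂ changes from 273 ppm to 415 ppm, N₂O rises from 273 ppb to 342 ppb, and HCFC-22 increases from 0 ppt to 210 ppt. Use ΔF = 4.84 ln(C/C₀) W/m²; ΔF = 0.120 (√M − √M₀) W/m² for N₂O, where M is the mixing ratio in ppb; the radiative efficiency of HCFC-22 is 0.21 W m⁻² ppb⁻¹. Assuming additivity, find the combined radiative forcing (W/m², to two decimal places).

ΔF = 2.31 W/m²

CO₂: 4.84 × ln(415/273) = 4.84 × ln(1.52015) = 4.84 × 0.41881 = 2.0270 W/m².
N₂O: 0.120 × (√342 − √273) = 0.120 × (18.4932 − 16.5227) = 0.120 × 1.9705 = 0.2365 W/m².
HCFC-22: Δ = 210 − 0 = 210 ppt = 0.210 ppb; ΔF = 0.21 × 0.210 = 0.0441 W/m².
Total ΔF = 2.0270 + 0.2365 + 0.0441 = 2.3076 W/m².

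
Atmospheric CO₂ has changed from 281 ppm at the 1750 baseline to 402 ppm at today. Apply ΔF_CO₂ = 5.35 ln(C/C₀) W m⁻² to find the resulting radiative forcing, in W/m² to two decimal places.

CO₂: 5.35 × ln(402/281) = 5.35 × ln(1.43060) = 5.35 × 0.35809 = 1.9158 W/m².

ΔF = 1.92 W/m²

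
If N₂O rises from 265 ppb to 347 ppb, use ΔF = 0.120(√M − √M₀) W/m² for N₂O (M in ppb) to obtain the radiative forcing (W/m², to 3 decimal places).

ΔF = 0.282 W/m²

N₂O: 0.120 × (√347 − √265) = 0.120 × (18.6279 − 16.2788) = 0.120 × 2.3491 = 0.2819 W/m².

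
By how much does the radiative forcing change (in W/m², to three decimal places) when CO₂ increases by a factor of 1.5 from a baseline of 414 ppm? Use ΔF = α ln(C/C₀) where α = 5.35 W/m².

ΔF = 2.169 W/m²

ΔF = 5.35 × ln(1.5) = 5.35 × 0.40547 = 2.1693 W/m².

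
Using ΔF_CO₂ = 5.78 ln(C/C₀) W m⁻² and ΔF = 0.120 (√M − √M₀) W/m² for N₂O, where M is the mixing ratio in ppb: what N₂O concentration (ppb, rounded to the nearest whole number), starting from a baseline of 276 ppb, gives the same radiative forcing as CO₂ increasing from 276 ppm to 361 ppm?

CO₂ forcing: 5.78 × ln(361/276) = 5.78 × 0.268477 = 1.55180 W/m².
Set 0.120(√M − √276) = 1.55180: √M = 1.55180/0.120 + √276 = 12.9317 + 16.6132 = 29.5449.
M = (29.5449)² = 872.90 ppb.

M ≈ 873 ppb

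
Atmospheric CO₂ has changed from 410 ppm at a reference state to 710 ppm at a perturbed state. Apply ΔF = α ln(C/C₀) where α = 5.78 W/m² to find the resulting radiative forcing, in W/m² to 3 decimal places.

CO₂ absorption bands are partially saturated, so forcing scales with the logarithm of the concentration ratio.
CO₂: 5.78 × ln(710/410) = 5.78 × ln(1.73171) = 5.78 × 0.54911 = 3.1739 W/m².

ΔF = 3.174 W/m²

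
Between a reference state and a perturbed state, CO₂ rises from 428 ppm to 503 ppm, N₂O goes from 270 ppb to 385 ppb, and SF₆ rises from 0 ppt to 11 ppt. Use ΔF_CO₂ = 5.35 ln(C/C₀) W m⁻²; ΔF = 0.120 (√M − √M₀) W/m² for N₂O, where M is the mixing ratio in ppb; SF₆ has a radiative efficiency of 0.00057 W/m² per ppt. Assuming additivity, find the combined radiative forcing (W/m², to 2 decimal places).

CO₂: 5.35 × ln(503/428) = 5.35 × ln(1.17523) = 5.35 × 0.16146 = 0.8638 W/m².
N₂O: 0.120 × (√385 − √270) = 0.120 × (19.6214 − 16.4317) = 0.120 × 3.1897 = 0.3828 W/m².
SF₆: ΔF = 0.00057 × (11 − 0) = 0.00057 × 11 = 0.0063 W/m².
Total ΔF = 0.8638 + 0.3828 + 0.0063 = 1.2529 W/m².

ΔF = 1.25 W/m²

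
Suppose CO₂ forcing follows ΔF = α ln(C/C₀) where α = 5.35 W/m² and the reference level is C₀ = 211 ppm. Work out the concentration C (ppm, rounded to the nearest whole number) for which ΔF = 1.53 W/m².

C ≈ 281 ppm

Set 5.35 ln(C/211) = 1.53, so ln(C/211) = 1.53/5.35 = 0.28598.
Then C/211 = e^0.28598 = 1.33107, giving C = 211 × 1.33107 = 280.86 ppm.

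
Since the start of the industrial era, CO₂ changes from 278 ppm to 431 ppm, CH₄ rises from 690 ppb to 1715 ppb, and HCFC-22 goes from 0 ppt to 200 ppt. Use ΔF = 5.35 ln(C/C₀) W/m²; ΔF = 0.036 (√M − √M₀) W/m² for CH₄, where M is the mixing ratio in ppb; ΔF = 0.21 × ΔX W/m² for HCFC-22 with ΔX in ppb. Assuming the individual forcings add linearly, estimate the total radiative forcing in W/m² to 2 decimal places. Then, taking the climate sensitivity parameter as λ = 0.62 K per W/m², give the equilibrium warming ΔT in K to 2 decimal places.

ΔF = 2.93 W/m²; ΔT = 1.82 K

CO₂: 5.35 × ln(431/278) = 5.35 × ln(1.55036) = 5.35 × 0.43849 = 2.3459 W/m².
CH₄: 0.036 × (√1715 − √690) = 0.036 × (41.4126 − 26.2679) = 0.036 × 15.1447 = 0.5452 W/m².
HCFC-22: Δ = 200 − 0 = 200 ppt = 0.200 ppb; ΔF = 0.21 × 0.200 = 0.0420 W/m².
Total ΔF = 2.3459 + 0.5452 + 0.0420 = 2.9331 W/m².
ΔT = λ ΔF = 0.62 × 2.93 = 1.8166 K.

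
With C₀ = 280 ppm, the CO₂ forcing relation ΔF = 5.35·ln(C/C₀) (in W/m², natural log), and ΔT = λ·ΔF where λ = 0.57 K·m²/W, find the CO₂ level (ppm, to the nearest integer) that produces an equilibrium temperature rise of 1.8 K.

C ≈ 505 ppm

Required forcing: ΔF = ΔT/λ = 1.8/0.57 = 3.1579 W/m².
Then ln(C/280) = ΔF/5.35 = 3.1579/5.35 = 0.59026.
So C = 280 × e^0.59026 = 280 × 1.80446 = 505.25 ppm.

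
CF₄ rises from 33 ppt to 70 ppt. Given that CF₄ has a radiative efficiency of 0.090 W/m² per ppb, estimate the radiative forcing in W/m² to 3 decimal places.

ΔF = 0.003 W/m²

CF₄: Δ = 70 − 33 = 37 ppt = 0.037 ppb; ΔF = 0.090 × 0.037 = 0.0033 W/m².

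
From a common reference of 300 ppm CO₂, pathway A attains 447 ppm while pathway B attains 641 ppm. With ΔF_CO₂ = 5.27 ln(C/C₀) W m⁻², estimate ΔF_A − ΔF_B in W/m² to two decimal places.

ΔF_A − ΔF_B = -1.90 W/m²

ΔF_A = 5.27 ln(447/300) = 5.27 × 0.39878 = 2.1016 W/m².
ΔF_B = 5.27 ln(641/300) = 5.27 × 0.75925 = 4.0012 W/m².
Difference: 2.1016 − 4.0012 = -1.8996 W/m².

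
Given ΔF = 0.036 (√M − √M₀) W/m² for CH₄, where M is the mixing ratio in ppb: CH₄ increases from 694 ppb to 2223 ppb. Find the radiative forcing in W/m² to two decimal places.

CH₄: 0.036 × (√2223 − √694) = 0.036 × (47.1487 − 26.3439) = 0.036 × 20.8048 = 0.7490 W/m².

ΔF = 0.75 W/m²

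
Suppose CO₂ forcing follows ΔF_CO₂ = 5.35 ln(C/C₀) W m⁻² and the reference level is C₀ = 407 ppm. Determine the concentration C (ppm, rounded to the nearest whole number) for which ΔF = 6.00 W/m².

C ≈ 1249 ppm

Set 5.35 ln(C/407) = 6.00, so ln(C/407) = 6.00/5.35 = 1.12150.
Then C/407 = e^1.12150 = 3.06945, giving C = 407 × 3.06945 = 1249.27 ppm.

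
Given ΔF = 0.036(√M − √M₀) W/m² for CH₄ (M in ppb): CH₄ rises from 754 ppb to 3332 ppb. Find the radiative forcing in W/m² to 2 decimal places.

CH₄: 0.036 × (√3332 − √754) = 0.036 × (57.7235 − 27.4591) = 0.036 × 30.2644 = 1.0895 W/m².

ΔF = 1.09 W/m²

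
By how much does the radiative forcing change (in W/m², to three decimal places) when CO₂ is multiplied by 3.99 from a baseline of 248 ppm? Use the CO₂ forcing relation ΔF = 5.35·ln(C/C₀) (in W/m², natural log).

ΔF = 7.403 W/m²

ΔF = 5.35 × ln(3.99) = 5.35 × 1.38379 = 7.4033 W/m².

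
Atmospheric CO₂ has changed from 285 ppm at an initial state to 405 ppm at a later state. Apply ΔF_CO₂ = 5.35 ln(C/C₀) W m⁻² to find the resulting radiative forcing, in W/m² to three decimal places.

ΔF = 1.880 W/m²

CO₂: 5.35 × ln(405/285) = 5.35 × ln(1.42105) = 5.35 × 0.35140 = 1.8800 W/m².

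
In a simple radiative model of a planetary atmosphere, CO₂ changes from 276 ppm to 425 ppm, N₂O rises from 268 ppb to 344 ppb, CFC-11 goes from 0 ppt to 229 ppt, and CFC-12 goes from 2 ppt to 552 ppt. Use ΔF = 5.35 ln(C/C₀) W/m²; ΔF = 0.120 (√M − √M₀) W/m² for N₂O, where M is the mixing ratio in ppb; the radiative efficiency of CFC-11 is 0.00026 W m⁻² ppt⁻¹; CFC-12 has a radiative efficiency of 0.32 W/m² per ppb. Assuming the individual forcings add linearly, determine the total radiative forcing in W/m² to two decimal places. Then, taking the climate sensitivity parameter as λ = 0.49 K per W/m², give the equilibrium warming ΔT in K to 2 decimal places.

CO₂: 5.35 × ln(425/276) = 5.35 × ln(1.53986) = 5.35 × 0.43169 = 2.3095 W/m².
N₂O: 0.120 × (√344 − √268) = 0.120 × (18.5472 − 16.3707) = 0.120 × 2.1765 = 0.2612 W/m².
CFC-11: ΔF = 0.00026 × (229 − 0) = 0.00026 × 229 = 0.0595 W/m².
CFC-12: Δ = 552 − 2 = 550 ppt = 0.550 ppb; ΔF = 0.32 × 0.550 = 0.1760 W/m².
Total ΔF = 2.3095 + 0.2612 + 0.0595 + 0.1760 = 2.8062 W/m².
ΔT = λ ΔF = 0.49 × 2.81 = 1.3769 K.

ΔF = 2.81 W/m²; ΔT = 1.38 K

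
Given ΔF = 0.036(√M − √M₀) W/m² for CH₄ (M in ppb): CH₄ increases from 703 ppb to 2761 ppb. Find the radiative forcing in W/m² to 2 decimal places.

ΔF = 0.94 W/m²

CH₄: 0.036 × (√2761 − √703) = 0.036 × (52.5452 − 26.5141) = 0.036 × 26.0311 = 0.9371 W/m².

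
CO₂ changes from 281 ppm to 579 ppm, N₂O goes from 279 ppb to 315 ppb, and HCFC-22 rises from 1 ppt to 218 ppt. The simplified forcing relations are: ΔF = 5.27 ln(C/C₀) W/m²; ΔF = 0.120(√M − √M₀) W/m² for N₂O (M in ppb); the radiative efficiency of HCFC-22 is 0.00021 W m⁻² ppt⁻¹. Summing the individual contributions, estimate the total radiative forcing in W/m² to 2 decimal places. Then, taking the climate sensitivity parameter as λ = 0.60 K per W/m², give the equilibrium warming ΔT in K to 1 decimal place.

CO₂: 5.27 × ln(579/281) = 5.27 × ln(2.06050) = 5.27 × 0.72295 = 3.8099 W/m².
N₂O: 0.120 × (√315 − √279) = 0.120 × (17.7482 − 16.7033) = 0.120 × 1.0449 = 0.1254 W/m².
HCFC-22: ΔF = 0.00021 × (218 − 1) = 0.00021 × 217 = 0.0456 W/m².
Total ΔF = 3.8099 + 0.1254 + 0.0456 = 3.9809 W/m².
ΔT = λ ΔF = 0.60 × 3.98 = 2.3880 K.

ΔF = 3.98 W/m²; ΔT = 2.4 K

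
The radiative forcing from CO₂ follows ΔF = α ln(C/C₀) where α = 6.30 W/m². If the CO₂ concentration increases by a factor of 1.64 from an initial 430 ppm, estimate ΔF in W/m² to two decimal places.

ΔF = 3.12 W/m²

ΔF = 6.30 × ln(1.64) = 6.30 × 0.49470 = 3.1166 W/m².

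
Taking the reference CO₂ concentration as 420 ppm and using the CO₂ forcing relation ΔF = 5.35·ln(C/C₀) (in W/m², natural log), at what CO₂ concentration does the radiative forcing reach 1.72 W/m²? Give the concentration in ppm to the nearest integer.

C ≈ 579 ppm

Set 5.35 ln(C/420) = 1.72, so ln(C/420) = 1.72/5.35 = 0.32150.
Then C/420 = e^0.32150 = 1.37920, giving C = 420 × 1.37920 = 579.26 ppm.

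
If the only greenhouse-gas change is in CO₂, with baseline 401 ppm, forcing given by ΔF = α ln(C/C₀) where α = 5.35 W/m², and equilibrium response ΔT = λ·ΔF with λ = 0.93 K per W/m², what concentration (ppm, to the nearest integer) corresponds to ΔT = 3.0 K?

Required forcing: ΔF = ΔT/λ = 3.0/0.93 = 3.2258 W/m².
Then ln(C/401) = ΔF/5.35 = 3.2258/5.35 = 0.60295.
So C = 401 × e^0.60295 = 401 × 1.82750 = 732.83 ppm.

C ≈ 733 ppm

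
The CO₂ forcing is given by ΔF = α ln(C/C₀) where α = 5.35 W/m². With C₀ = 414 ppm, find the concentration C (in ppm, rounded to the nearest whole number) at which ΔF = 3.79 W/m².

Set 5.35 ln(C/414) = 3.79, so ln(C/414) = 3.79/5.35 = 0.70841.
Then C/414 = e^0.70841 = 2.03076, giving C = 414 × 2.03076 = 840.73 ppm.

C ≈ 841 ppm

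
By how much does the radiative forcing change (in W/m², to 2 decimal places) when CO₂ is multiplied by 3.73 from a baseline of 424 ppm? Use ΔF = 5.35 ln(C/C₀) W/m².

ΔF = 7.04 W/m²

ΔF = 5.35 × ln(3.73) = 5.35 × 1.31641 = 7.0428 W/m².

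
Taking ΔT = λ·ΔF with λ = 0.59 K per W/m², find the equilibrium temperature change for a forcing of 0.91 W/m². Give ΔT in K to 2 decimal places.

ΔT = λ ΔF = 0.59 × 0.91 = 0.5369 K.

ΔT = 0.54 K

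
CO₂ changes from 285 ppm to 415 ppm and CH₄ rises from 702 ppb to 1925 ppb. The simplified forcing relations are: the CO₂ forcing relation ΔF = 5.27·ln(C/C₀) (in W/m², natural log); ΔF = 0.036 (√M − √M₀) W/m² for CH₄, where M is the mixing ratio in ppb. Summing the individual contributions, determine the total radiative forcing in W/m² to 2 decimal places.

ΔF = 2.61 W/m²

CO₂: 5.27 × ln(415/285) = 5.27 × ln(1.45614) = 5.27 × 0.37579 = 1.9804 W/m².
CH₄: 0.036 × (√1925 − √702) = 0.036 × (43.8748 − 26.4953) = 0.036 × 17.3795 = 0.6257 W/m².
Total ΔF = 1.9804 + 0.6257 = 2.6061 W/m².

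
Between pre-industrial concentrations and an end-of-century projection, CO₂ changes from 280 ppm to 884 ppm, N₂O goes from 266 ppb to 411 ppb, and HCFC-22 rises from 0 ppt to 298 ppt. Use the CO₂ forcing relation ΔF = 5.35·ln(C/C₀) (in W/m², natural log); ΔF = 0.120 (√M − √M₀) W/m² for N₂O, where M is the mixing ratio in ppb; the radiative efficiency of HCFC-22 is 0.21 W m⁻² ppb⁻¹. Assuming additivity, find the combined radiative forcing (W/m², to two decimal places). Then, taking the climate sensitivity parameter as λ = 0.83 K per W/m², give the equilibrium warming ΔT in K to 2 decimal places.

ΔF = 6.69 W/m²; ΔT = 5.55 K

CO₂: 5.35 × ln(884/280) = 5.35 × ln(3.15714) = 5.35 × 1.14967 = 6.1507 W/m².
N₂O: 0.120 × (√411 − √266) = 0.120 × (20.2731 − 16.3095) = 0.120 × 3.9636 = 0.4756 W/m².
HCFC-22: Δ = 298 − 0 = 298 ppt = 0.298 ppb; ΔF = 0.21 × 0.298 = 0.0626 W/m².
Total ΔF = 6.1507 + 0.4756 + 0.0626 = 6.6889 W/m².
ΔT = λ ΔF = 0.83 × 6.69 = 5.5527 K.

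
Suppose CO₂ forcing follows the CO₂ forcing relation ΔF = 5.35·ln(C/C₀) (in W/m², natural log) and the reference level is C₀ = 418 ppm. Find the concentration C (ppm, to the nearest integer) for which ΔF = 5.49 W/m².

Set 5.35 ln(C/418) = 5.49, so ln(C/418) = 5.49/5.35 = 1.02617.
Then C/418 = e^1.02617 = 2.79036, giving C = 418 × 2.79036 = 1166.37 ppm.

C ≈ 1166 ppm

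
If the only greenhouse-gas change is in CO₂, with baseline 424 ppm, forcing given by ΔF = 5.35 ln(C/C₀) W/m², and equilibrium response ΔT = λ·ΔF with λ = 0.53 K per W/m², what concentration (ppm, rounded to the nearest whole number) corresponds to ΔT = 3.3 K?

C ≈ 1358 ppm

Required forcing: ΔF = ΔT/λ = 3.3/0.53 = 6.2264 W/m².
Then ln(C/424) = ΔF/5.35 = 6.2264/5.35 = 1.16381.
So C = 424 × e^1.16381 = 424 × 3.20211 = 1357.69 ppm.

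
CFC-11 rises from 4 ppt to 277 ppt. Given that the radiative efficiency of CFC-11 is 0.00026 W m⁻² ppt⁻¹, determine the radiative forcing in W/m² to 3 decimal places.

CFC-11: ΔF = 0.00026 × (277 − 4) = 0.00026 × 273 = 0.0710 W/m².

ΔF = 0.071 W/m²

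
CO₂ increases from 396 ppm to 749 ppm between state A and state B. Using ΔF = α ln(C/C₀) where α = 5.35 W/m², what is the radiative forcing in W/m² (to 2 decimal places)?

CO₂: 5.35 × ln(749/396) = 5.35 × ln(1.89141) = 5.35 × 0.63732 = 3.4097 W/m².

ΔF = 3.41 W/m²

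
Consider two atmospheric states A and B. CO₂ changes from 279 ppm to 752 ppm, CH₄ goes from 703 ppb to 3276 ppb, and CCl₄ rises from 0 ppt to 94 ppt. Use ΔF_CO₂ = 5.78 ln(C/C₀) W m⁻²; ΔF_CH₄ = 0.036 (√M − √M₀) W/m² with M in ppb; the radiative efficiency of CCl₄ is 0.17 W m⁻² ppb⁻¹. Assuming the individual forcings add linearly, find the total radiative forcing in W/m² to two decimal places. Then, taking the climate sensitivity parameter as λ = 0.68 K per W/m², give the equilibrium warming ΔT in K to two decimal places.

ΔF = 6.85 W/m²; ΔT = 4.66 K

CO₂: 5.78 × ln(752/279) = 5.78 × ln(2.69534) = 5.78 × 0.99152 = 5.7310 W/m².
CH₄: 0.036 × (√3276 − √703) = 0.036 × (57.2364 − 26.5141) = 0.036 × 30.7223 = 1.1060 W/m².
CCl₄: Δ = 94 − 0 = 94 ppt = 0.094 ppb; ΔF = 0.17 × 0.094 = 0.0160 W/m².
Total ΔF = 5.7310 + 1.1060 + 0.0160 = 6.8530 W/m².
ΔT = λ ΔF = 0.68 × 6.85 = 4.6580 K.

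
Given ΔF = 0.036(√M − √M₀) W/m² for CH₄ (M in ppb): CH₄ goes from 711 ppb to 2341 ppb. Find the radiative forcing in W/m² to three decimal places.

ΔF = 0.782 W/m²

CH₄: 0.036 × (√2341 − √711) = 0.036 × (48.3839 − 26.6646) = 0.036 × 21.7193 = 0.7819 W/m².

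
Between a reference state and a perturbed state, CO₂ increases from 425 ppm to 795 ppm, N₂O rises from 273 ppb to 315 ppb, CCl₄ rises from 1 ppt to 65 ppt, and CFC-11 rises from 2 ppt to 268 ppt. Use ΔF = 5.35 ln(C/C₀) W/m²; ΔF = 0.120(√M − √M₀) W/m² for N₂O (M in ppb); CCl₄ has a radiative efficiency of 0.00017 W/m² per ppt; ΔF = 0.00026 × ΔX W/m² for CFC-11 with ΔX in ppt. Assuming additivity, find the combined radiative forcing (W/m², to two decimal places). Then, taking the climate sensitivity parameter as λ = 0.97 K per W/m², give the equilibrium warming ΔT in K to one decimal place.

CO₂: 5.35 × ln(795/425) = 5.35 × ln(1.87059) = 5.35 × 0.62625 = 3.3504 W/m².
N₂O: 0.120 × (√315 − √273) = 0.120 × (17.7482 − 16.5227) = 0.120 × 1.2255 = 0.1471 W/m².
CCl₄: ΔF = 0.00017 × (65 − 1) = 0.00017 × 64 = 0.0109 W/m².
CFC-11: ΔF = 0.00026 × (268 − 2) = 0.00026 × 266 = 0.0692 W/m².
Total ΔF = 3.3504 + 0.1471 + 0.0109 + 0.0692 = 3.5776 W/m².
ΔT = λ ΔF = 0.97 × 3.58 = 3.4726 K.

ΔF = 3.58 W/m²; ΔT = 3.5 K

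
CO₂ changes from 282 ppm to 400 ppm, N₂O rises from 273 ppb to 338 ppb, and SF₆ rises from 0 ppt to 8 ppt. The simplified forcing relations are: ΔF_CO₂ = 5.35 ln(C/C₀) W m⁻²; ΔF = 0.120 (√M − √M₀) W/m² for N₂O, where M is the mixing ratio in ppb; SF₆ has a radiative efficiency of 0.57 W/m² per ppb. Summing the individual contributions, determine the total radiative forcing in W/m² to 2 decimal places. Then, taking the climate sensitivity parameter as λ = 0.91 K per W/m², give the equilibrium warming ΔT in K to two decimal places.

CO₂: 5.35 × ln(400/282) = 5.35 × ln(1.41844) = 5.35 × 0.34956 = 1.8701 W/m².
N₂O: 0.120 × (√338 − √273) = 0.120 × (18.3848 − 16.5227) = 0.120 × 1.8621 = 0.2235 W/m².
SF₆: Δ = 8 − 0 = 8 ppt = 0.008 ppb; ΔF = 0.57 × 0.008 = 0.0046 W/m².
Total ΔF = 1.8701 + 0.2235 + 0.0046 = 2.0982 W/m².
ΔT = λ ΔF = 0.91 × 2.10 = 1.9110 K.

ΔF = 2.10 W/m²; ΔT = 1.91 K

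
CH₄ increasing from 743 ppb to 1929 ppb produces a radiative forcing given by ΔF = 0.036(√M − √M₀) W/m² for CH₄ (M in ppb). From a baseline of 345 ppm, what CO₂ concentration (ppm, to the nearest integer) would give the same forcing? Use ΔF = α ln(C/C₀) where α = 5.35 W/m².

CH₄ forcing: 0.036 × (√1929 − √743) = 0.036 × (43.9204 − 27.2580) = 0.036 × 16.6624 = 0.59985 W/m².
Set 5.35 ln(C/345) = 0.59985: ln(C/345) = 0.59985/5.35 = 0.11212, so C = 345 × e^0.11212 = 345 × 1.11865 = 385.93 ppm.

C ≈ 386 ppm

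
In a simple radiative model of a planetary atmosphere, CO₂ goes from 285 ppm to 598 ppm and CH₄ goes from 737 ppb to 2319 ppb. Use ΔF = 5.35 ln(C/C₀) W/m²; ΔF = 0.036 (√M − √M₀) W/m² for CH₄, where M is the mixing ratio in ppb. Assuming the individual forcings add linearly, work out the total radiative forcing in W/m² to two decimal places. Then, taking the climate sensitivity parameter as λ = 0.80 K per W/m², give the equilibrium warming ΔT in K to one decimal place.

CO₂: 5.35 × ln(598/285) = 5.35 × ln(2.09825) = 5.35 × 0.74110 = 3.9649 W/m².
CH₄: 0.036 × (√2319 − √737) = 0.036 × (48.1560 − 27.1477) = 0.036 × 21.0083 = 0.7563 W/m².
Total ΔF = 3.9649 + 0.7563 = 4.7212 W/m².
ΔT = λ ΔF = 0.80 × 4.72 = 3.7760 K.

ΔF = 4.72 W/m²; ΔT = 3.8 K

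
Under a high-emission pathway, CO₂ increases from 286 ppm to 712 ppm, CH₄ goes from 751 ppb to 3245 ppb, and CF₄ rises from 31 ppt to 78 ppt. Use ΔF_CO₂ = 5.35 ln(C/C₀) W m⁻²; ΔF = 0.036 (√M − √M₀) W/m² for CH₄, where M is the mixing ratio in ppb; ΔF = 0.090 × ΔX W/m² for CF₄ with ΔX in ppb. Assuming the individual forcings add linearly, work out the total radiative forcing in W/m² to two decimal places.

ΔF = 5.95 W/m²

CO₂: 5.35 × ln(712/286) = 5.35 × ln(2.48951) = 5.35 × 0.91209 = 4.8797 W/m².
CH₄: 0.036 × (√3245 − √751) = 0.036 × (56.9649 − 27.4044) = 0.036 × 29.5605 = 1.0642 W/m².
CF₄: Δ = 78 − 31 = 47 ppt = 0.047 ppb; ΔF = 0.090 × 0.047 = 0.0042 W/m².
Total ΔF = 4.8797 + 1.0642 + 0.0042 = 5.9481 W/m².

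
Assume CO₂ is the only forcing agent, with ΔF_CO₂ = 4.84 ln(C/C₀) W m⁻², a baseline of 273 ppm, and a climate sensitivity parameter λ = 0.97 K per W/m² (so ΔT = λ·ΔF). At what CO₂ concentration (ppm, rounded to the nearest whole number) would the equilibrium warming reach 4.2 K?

Required forcing: ΔF = ΔT/λ = 4.2/0.97 = 4.3299 W/m².
Then ln(C/273) = ΔF/4.84 = 4.3299/4.84 = 0.89461.
So C = 273 × e^0.89461 = 273 × 2.44638 = 667.86 ppm.

C ≈ 668 ppm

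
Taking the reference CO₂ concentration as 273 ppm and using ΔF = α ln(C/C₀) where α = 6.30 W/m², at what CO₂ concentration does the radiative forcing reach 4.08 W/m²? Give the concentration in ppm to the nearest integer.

C ≈ 522 ppm

Set 6.30 ln(C/273) = 4.08, so ln(C/273) = 4.08/6.30 = 0.64762.
Then C/273 = e^0.64762 = 1.91099, giving C = 273 × 1.91099 = 521.70 ppm.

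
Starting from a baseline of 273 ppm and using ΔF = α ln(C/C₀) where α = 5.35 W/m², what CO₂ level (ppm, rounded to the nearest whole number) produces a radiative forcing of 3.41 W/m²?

Set 5.35 ln(C/273) = 3.41, so ln(C/273) = 3.41/5.35 = 0.63738.
Then C/273 = e^0.63738 = 1.89152, giving C = 273 × 1.89152 = 516.38 ppm.

C ≈ 516 ppm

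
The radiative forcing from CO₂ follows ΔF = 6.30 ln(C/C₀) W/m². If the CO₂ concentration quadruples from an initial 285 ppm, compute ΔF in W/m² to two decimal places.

ΔF = 8.73 W/m²

Because the forcing depends only on the ratio C/C₀, the initial concentration does not enter.
ΔF = 6.30 × ln(4) = 6.30 × 1.38629 = 8.7336 W/m².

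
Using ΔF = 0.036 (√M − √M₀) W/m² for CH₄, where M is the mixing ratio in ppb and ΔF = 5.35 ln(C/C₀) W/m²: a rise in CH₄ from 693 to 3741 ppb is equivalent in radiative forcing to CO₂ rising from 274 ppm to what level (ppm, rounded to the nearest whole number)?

CH₄ forcing: 0.036 × (√3741 − √693) = 0.036 × (61.1637 − 26.3249) = 0.036 × 34.8388 = 1.25420 W/m².
Set 5.35 ln(C/274) = 1.25420: ln(C/274) = 1.25420/5.35 = 0.23443, so C = 274 × e^0.23443 = 274 × 1.26419 = 346.39 ppm.

C ≈ 346 ppm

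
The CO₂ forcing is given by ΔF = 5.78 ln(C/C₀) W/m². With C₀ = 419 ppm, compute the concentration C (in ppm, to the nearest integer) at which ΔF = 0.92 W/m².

Set 5.78 ln(C/419) = 0.92, so ln(C/419) = 0.92/5.78 = 0.15917.
Then C/419 = e^0.15917 = 1.17254, giving C = 419 × 1.17254 = 491.29 ppm.

C ≈ 491 ppm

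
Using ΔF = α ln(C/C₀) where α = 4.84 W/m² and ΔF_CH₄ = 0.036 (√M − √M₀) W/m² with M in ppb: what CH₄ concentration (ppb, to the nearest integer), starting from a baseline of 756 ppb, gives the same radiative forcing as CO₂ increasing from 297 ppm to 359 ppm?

CO₂ forcing: 4.84 × ln(359/297) = 4.84 × 0.189590 = 0.91762 W/m².
Set 0.036(√M − √756) = 0.91762: √M = 0.91762/0.036 + √756 = 25.4894 + 27.4955 = 52.9849.
M = (52.9849)² = 2807.40 ppb.

M ≈ 2807 ppb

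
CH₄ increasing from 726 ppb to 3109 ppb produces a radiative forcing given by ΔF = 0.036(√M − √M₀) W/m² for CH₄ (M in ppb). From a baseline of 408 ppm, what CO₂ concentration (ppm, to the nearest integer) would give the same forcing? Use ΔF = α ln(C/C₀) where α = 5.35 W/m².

CH₄ forcing: 0.036 × (√3109 − √726) = 0.036 × (55.7584 − 26.9444) = 0.036 × 28.8140 = 1.03730 W/m².
Set 5.35 ln(C/408) = 1.03730: ln(C/408) = 1.03730/5.35 = 0.19389, so C = 408 × e^0.19389 = 408 × 1.21396 = 495.30 ppm.

C ≈ 495 ppm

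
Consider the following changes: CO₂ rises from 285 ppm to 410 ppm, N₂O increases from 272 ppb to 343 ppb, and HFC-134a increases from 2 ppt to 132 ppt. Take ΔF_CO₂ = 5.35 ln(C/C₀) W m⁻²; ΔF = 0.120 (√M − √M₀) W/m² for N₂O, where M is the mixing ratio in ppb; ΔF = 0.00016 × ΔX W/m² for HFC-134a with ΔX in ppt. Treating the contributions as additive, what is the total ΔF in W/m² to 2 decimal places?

ΔF = 2.21 W/m²

CO₂: 5.35 × ln(410/285) = 5.35 × ln(1.43860) = 5.35 × 0.36367 = 1.9456 W/m².
N₂O: 0.120 × (√343 − √272) = 0.120 × (18.5203 − 16.4924) = 0.120 × 2.0279 = 0.2433 W/m².
HFC-134a: ΔF = 0.00016 × (132 − 2) = 0.00016 × 130 = 0.0208 W/m².
Total ΔF = 1.9456 + 0.2433 + 0.0208 = 2.2097 W/m².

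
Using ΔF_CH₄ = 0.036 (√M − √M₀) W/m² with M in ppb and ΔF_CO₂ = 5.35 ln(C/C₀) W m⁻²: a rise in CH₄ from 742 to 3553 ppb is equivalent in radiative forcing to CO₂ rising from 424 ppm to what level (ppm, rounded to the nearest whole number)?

C ≈ 527 ppm

CH₄ forcing: 0.036 × (√3553 − √742) = 0.036 × (59.6070 − 27.2397) = 0.036 × 32.3673 = 1.16522 W/m².
Set 5.35 ln(C/424) = 1.16522: ln(C/424) = 1.16522/5.35 = 0.21780, so C = 424 × e^0.21780 = 424 × 1.24334 = 527.18 ppm.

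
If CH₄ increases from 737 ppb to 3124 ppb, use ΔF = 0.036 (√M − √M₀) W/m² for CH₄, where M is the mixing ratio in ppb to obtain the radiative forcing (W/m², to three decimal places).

CH₄: 0.036 × (√3124 − √737) = 0.036 × (55.8928 − 27.1477) = 0.036 × 28.7451 = 1.0348 W/m².

ΔF = 1.035 W/m²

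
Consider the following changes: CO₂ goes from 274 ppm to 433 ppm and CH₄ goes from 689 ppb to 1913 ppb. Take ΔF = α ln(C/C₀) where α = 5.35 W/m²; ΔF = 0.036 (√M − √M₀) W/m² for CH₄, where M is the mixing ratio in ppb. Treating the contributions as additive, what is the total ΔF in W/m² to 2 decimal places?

ΔF = 3.08 W/m²

CO₂: 5.35 × ln(433/274) = 5.35 × ln(1.58029) = 5.35 × 0.45761 = 2.4482 W/m².
CH₄: 0.036 × (√1913 − √689) = 0.036 × (43.7379 − 26.2488) = 0.036 × 17.4891 = 0.6296 W/m².
Total ΔF = 2.4482 + 0.6296 = 3.0778 W/m².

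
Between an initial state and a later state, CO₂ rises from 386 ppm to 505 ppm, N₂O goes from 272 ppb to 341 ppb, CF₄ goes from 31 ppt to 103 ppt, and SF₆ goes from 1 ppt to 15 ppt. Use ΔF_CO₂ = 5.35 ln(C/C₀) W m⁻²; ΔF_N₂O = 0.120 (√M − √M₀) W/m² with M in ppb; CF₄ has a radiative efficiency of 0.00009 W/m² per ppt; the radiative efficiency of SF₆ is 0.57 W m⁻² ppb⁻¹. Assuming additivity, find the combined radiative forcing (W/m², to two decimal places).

CO₂: 5.35 × ln(505/386) = 5.35 × ln(1.30829) = 5.35 × 0.26872 = 1.4377 W/m².
N₂O: 0.120 × (√341 − √272) = 0.120 × (18.4662 − 16.4924) = 0.120 × 1.9738 = 0.2369 W/m².
CF₄: ΔF = 0.00009 × (103 − 31) = 0.00009 × 72 = 0.0065 W/m².
SF₆: Δ = 15 − 1 = 14 ppt = 0.014 ppb; ΔF = 0.57 × 0.014 = 0.0080 W/m².
Total ΔF = 1.4377 + 0.2369 + 0.0065 + 0.0080 = 1.6891 W/m².

ΔF = 1.69 W/m²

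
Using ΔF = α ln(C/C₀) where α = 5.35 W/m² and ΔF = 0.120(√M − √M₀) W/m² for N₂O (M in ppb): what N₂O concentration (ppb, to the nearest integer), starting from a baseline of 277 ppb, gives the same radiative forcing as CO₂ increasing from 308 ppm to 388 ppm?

M ≈ 726 ppb

CO₂ forcing: 5.35 × ln(388/308) = 5.35 × 0.230906 = 1.23535 W/m².
Set 0.120(√M − √277) = 1.23535: √M = 1.23535/0.120 + √277 = 10.2946 + 16.6433 = 26.9379.
M = (26.9379)² = 725.65 ppb.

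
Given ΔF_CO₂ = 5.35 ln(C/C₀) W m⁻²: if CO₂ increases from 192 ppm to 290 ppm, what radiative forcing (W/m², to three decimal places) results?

ΔF = 2.206 W/m²

CO₂ absorption bands are partially saturated, so forcing scales with the logarithm of the concentration ratio.
CO₂: 5.35 × ln(290/192) = 5.35 × ln(1.51042) = 5.35 × 0.41239 = 2.2063 W/m².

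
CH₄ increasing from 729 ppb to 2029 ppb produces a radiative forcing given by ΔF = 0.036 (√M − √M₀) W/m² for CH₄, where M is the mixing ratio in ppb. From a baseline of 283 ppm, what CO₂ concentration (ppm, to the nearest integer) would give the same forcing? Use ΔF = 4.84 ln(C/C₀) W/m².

CH₄ forcing: 0.036 × (√2029 − √729) = 0.036 × (45.0444 − 27.0000) = 0.036 × 18.0444 = 0.64960 W/m².
Set 4.84 ln(C/283) = 0.64960: ln(C/283) = 0.64960/4.84 = 0.13421, so C = 283 × e^0.13421 = 283 × 1.14363 = 323.65 ppm.

C ≈ 324 ppm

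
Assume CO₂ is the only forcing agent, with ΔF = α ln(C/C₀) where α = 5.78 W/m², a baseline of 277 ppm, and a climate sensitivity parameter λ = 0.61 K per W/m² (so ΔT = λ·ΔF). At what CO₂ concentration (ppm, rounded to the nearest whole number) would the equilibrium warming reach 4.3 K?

Required forcing: ΔF = ΔT/λ = 4.3/0.61 = 7.0492 W/m².
Then ln(C/277) = ΔF/5.78 = 7.0492/5.78 = 1.21958.
So C = 277 × e^1.21958 = 277 × 3.38577 = 937.86 ppm.

C ≈ 938 ppm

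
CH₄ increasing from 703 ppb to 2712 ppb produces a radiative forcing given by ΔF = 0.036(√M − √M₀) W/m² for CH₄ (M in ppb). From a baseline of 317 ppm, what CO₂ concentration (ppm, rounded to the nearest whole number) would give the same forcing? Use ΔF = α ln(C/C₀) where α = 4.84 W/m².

C ≈ 383 ppm

CH₄ forcing: 0.036 × (√2712 − √703) = 0.036 × (52.0769 − 26.5141) = 0.036 × 25.5628 = 0.92026 W/m².
Set 4.84 ln(C/317) = 0.92026: ln(C/317) = 0.92026/4.84 = 0.19014, so C = 317 × e^0.19014 = 317 × 1.20942 = 383.39 ppm.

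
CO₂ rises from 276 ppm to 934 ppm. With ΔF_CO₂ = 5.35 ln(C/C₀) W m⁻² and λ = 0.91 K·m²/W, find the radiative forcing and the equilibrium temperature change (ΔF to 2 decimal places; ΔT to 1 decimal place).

ΔF = 6.52 W/m²; ΔT = 5.9 K

CO₂: 5.35 × ln(934/276) = 5.35 × ln(3.38406) = 5.35 × 1.21908 = 6.5221 W/m².
ΔT = λ ΔF = 0.91 × 6.52 = 5.9332 K.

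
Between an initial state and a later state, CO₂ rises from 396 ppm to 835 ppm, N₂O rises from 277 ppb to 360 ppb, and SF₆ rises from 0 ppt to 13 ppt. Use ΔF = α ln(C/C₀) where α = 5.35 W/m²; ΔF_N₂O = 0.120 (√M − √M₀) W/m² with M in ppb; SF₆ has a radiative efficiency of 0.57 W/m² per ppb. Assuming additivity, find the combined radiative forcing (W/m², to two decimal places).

CO₂: 5.35 × ln(835/396) = 5.35 × ln(2.10859) = 5.35 × 0.74602 = 3.9912 W/m².
N₂O: 0.120 × (√360 − √277) = 0.120 × (18.9737 − 16.6433) = 0.120 × 2.3304 = 0.2796 W/m².
SF₆: Δ = 13 − 0 = 13 ppt = 0.013 ppb; ΔF = 0.57 × 0.013 = 0.0074 W/m².
Total ΔF = 3.9912 + 0.2796 + 0.0074 = 4.2782 W/m².

ΔF = 4.28 W/m²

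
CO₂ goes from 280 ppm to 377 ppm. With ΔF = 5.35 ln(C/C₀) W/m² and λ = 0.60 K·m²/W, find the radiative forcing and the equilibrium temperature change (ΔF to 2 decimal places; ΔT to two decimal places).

ΔF = 1.59 W/m²; ΔT = 0.95 K

CO₂: 5.35 × ln(377/280) = 5.35 × ln(1.34643) = 5.35 × 0.29746 = 1.5914 W/m².
ΔT = λ ΔF = 0.60 × 1.59 = 0.9540 K.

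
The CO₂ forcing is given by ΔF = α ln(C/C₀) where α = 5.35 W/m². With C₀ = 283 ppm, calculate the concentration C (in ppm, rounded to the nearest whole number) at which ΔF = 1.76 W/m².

Set 5.35 ln(C/283) = 1.76, so ln(C/283) = 1.76/5.35 = 0.32897.
Then C/283 = e^0.32897 = 1.38954, giving C = 283 × 1.38954 = 393.24 ppm.

C ≈ 393 ppm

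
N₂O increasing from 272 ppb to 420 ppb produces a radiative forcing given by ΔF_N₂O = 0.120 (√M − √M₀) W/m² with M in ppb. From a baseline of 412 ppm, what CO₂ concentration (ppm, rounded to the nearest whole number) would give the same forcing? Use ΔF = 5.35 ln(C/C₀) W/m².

C ≈ 451 ppm

N₂O forcing: 0.120 × (√420 − √272) = 0.120 × (20.4939 − 16.4924) = 0.120 × 4.0015 = 0.48018 W/m².
Set 5.35 ln(C/412) = 0.48018: ln(C/412) = 0.48018/5.35 = 0.08975, so C = 412 × e^0.08975 = 412 × 1.09390 = 450.69 ppm.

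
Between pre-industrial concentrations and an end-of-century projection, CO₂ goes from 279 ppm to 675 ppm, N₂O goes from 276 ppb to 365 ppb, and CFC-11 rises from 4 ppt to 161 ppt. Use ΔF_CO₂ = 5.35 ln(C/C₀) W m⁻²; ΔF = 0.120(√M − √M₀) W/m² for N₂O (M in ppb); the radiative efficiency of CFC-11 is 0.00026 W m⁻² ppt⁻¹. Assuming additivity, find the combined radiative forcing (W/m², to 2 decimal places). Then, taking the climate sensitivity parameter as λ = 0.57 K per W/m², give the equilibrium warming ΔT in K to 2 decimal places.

CO₂: 5.35 × ln(675/279) = 5.35 × ln(2.41935) = 5.35 × 0.88350 = 4.7267 W/m².
N₂O: 0.120 × (√365 − √276) = 0.120 × (19.1050 − 16.6132) = 0.120 × 2.4918 = 0.2990 W/m².
CFC-11: ΔF = 0.00026 × (161 − 4) = 0.00026 × 157 = 0.0408 W/m².
Total ΔF = 4.7267 + 0.2990 + 0.0408 = 5.0665 W/m².
ΔT = λ ΔF = 0.57 × 5.07 = 2.8899 K.

ΔF = 5.07 W/m²; ΔT = 2.89 K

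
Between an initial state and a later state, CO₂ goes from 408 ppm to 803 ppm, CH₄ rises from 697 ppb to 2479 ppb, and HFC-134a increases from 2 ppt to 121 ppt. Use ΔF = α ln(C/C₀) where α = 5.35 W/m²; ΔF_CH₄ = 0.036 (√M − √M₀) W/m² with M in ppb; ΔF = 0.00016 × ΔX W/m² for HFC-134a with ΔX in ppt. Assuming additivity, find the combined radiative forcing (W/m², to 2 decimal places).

CO₂: 5.35 × ln(803/408) = 5.35 × ln(1.96814) = 5.35 × 0.67709 = 3.6224 W/m².
CH₄: 0.036 × (√2479 − √697) = 0.036 × (49.7896 − 26.4008) = 0.036 × 23.3888 = 0.8420 W/m².
HFC-134a: ΔF = 0.00016 × (121 − 2) = 0.00016 × 119 = 0.0190 W/m².
Total ΔF = 3.6224 + 0.8420 + 0.0190 = 4.4834 W/m².

ΔF = 4.48 W/m²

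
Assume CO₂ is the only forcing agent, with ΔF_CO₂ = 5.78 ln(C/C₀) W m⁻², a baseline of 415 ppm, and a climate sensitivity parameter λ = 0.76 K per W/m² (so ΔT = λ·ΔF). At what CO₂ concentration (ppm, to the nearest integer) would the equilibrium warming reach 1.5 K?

Required forcing: ΔF = ΔT/λ = 1.5/0.76 = 1.9737 W/m².
Then ln(C/415) = ΔF/5.78 = 1.9737/5.78 = 0.34147.
So C = 415 × e^0.34147 = 415 × 1.40701 = 583.91 ppm.

C ≈ 584 ppm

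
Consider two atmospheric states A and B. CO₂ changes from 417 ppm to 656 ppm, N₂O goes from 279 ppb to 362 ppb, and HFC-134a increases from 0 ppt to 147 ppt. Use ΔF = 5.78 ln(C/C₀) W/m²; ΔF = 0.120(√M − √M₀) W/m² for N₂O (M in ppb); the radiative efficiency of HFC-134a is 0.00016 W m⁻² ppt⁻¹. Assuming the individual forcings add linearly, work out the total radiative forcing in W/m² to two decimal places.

ΔF = 2.92 W/m²

CO₂: 5.78 × ln(656/417) = 5.78 × ln(1.57314) = 5.78 × 0.45307 = 2.6187 W/m².
N₂O: 0.120 × (√362 − √279) = 0.120 × (19.0263 − 16.7033) = 0.120 × 2.3230 = 0.2788 W/m².
HFC-134a: ΔF = 0.00016 × (147 − 0) = 0.00016 × 147 = 0.0235 W/m².
Total ΔF = 2.6187 + 0.2788 + 0.0235 = 2.9210 W/m².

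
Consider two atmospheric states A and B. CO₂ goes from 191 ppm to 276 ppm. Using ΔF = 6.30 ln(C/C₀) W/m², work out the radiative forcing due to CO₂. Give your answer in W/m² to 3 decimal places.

ΔF = 2.319 W/m²

CO₂: 6.30 × ln(276/191) = 6.30 × ln(1.44503) = 6.30 × 0.36813 = 2.3192 W/m².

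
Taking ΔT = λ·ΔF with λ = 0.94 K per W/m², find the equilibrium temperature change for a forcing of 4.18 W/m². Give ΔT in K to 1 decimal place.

ΔT = λ ΔF = 0.94 × 4.18 = 3.9292 K.

ΔT = 3.9 K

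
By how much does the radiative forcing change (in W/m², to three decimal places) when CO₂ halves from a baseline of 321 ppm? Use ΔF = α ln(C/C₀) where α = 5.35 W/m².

Because the forcing depends only on the ratio C/C₀, the initial concentration does not enter.
ΔF = 5.35 × ln(0.5) = 5.35 × -0.69315 = -3.7084 W/m².

ΔF = -3.708 W/m²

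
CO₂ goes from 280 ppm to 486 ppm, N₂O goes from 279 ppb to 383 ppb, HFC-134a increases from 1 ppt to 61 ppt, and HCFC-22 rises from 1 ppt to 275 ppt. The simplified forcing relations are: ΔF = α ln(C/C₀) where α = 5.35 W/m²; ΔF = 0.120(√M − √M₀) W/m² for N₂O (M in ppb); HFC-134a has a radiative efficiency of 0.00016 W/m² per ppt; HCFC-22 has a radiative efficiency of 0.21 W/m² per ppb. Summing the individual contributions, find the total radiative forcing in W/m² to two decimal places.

ΔF = 3.36 W/m²

CO₂: 5.35 × ln(486/280) = 5.35 × ln(1.73571) = 5.35 × 0.55142 = 2.9501 W/m².
N₂O: 0.120 × (√383 − √279) = 0.120 × (19.5704 − 16.7033) = 0.120 × 2.8671 = 0.3441 W/m².
HFC-134a: ΔF = 0.00016 × (61 − 1) = 0.00016 × 60 = 0.0096 W/m².
HCFC-22: Δ = 275 − 1 = 274 ppt = 0.274 ppb; ΔF = 0.21 × 0.274 = 0.0575 W/m².
Total ΔF = 2.9501 + 0.3441 + 0.0096 + 0.0575 = 3.3613 W/m².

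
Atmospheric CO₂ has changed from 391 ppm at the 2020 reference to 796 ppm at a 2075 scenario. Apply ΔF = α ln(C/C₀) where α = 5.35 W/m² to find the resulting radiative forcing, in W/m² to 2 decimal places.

ΔF = 3.80 W/m²

CO₂ absorption bands are partially saturated, so forcing scales with the logarithm of the concentration ratio.
CO₂: 5.35 × ln(796/391) = 5.35 × ln(2.03581) = 5.35 × 0.71089 = 3.8033 W/m².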